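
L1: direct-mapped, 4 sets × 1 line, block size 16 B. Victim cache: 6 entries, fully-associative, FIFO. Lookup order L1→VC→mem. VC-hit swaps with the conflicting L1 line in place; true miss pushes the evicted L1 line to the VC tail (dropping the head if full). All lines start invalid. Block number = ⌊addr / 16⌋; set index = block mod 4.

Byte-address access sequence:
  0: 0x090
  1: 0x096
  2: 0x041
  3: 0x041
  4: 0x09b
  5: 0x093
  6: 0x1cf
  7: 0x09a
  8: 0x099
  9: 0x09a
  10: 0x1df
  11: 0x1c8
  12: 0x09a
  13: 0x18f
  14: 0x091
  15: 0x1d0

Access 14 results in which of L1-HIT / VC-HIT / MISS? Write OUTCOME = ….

OUTCOME = L1-HIT

  [0] addr=0x90 blk=9 s=1: MISS | VC []
  [1] addr=0x96 blk=9 s=1: L1-HIT | VC []
  [2] addr=0x41 blk=4 s=0: MISS | VC []
  [3] addr=0x41 blk=4 s=0: L1-HIT | VC []
  [4] addr=0x9b blk=9 s=1: L1-HIT | VC []
  [5] addr=0x93 blk=9 s=1: L1-HIT | VC []
  [6] addr=0x1cf blk=28 s=0: MISS | VC [4]
  [7] addr=0x9a blk=9 s=1: L1-HIT | VC [4]
  [8] addr=0x99 blk=9 s=1: L1-HIT | VC [4]
  [9] addr=0x9a blk=9 s=1: L1-HIT | VC [4]
  [10] addr=0x1df blk=29 s=1: MISS | VC [4, 9]
  [11] addr=0x1c8 blk=28 s=0: L1-HIT | VC [4, 9]
  [12] addr=0x9a blk=9 s=1: VC-HIT | VC [4, 29]
  [13] addr=0x18f blk=24 s=0: MISS | VC [4, 29, 28]
  [14] addr=0x91 blk=9 s=1: L1-HIT | VC [4, 29, 28]
  [15] addr=0x1d0 blk=29 s=1: VC-HIT | VC [4, 9, 28]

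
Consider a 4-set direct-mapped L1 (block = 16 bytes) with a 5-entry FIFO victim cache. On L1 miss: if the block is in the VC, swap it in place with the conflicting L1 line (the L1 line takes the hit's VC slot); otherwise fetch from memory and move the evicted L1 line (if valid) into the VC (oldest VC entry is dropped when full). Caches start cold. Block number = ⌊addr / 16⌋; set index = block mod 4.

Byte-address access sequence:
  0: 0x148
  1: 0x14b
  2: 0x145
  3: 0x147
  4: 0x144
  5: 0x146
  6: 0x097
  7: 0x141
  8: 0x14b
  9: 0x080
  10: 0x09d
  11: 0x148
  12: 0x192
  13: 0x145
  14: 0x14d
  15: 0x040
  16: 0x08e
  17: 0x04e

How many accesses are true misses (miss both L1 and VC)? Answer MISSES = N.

MISSES = 5

0: 0x148 (blk 20, set 0) → MISS  vc=[]
1: 0x14b (blk 20, set 0) → L1-HIT  vc=[]
2: 0x145 (blk 20, set 0) → L1-HIT  vc=[]
3: 0x147 (blk 20, set 0) → L1-HIT  vc=[]
4: 0x144 (blk 20, set 0) → L1-HIT  vc=[]
5: 0x146 (blk 20, set 0) → L1-HIT  vc=[]
6: 0x97 (blk 9, set 1) → MISS  vc=[]
7: 0x141 (blk 20, set 0) → L1-HIT  vc=[]
8: 0x14b (blk 20, set 0) → L1-HIT  vc=[]
9: 0x80 (blk 8, set 0) → MISS  vc=[20]
10: 0x9d (blk 9, set 1) → L1-HIT  vc=[20]
11: 0x148 (blk 20, set 0) → VC-HIT  vc=[8]
12: 0x192 (blk 25, set 1) → MISS  vc=[8, 9]
13: 0x145 (blk 20, set 0) → L1-HIT  vc=[8, 9]
14: 0x14d (blk 20, set 0) → L1-HIT  vc=[8, 9]
15: 0x40 (blk 4, set 0) → MISS  vc=[8, 9, 20]
16: 0x8e (blk 8, set 0) → VC-HIT  vc=[4, 9, 20]
17: 0x4e (blk 4, set 0) → VC-HIT  vc=[8, 9, 20]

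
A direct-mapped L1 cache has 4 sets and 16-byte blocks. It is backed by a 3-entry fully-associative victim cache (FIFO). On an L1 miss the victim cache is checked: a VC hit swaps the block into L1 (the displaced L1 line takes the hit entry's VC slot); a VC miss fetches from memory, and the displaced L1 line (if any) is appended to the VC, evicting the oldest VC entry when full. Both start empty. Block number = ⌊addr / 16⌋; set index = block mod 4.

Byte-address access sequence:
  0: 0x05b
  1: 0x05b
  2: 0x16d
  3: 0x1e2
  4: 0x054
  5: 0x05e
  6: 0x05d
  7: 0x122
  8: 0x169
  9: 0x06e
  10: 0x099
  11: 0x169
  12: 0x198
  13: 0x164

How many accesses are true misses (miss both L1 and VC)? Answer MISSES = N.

MISSES = 7

  [0] addr=0x5b blk=5 s=1: MISS | VC []
  [1] addr=0x5b blk=5 s=1: L1-HIT | VC []
  [2] addr=0x16d blk=22 s=2: MISS | VC []
  [3] addr=0x1e2 blk=30 s=2: MISS | VC [22]
  [4] addr=0x54 blk=5 s=1: L1-HIT | VC [22]
  [5] addr=0x5e blk=5 s=1: L1-HIT | VC [22]
  [6] addr=0x5d blk=5 s=1: L1-HIT | VC [22]
  [7] addr=0x122 blk=18 s=2: MISS | VC [22, 30]
  [8] addr=0x169 blk=22 s=2: VC-HIT | VC [18, 30]
  [9] addr=0x6e blk=6 s=2: MISS | VC [18, 30, 22]
  [10] addr=0x99 blk=9 s=1: MISS | VC [30, 22, 5]
  [11] addr=0x169 blk=22 s=2: VC-HIT | VC [30, 6, 5]
  [12] addr=0x198 blk=25 s=1: MISS | VC [6, 5, 9]
  [13] addr=0x164 blk=22 s=2: L1-HIT | VC [6, 5, 9]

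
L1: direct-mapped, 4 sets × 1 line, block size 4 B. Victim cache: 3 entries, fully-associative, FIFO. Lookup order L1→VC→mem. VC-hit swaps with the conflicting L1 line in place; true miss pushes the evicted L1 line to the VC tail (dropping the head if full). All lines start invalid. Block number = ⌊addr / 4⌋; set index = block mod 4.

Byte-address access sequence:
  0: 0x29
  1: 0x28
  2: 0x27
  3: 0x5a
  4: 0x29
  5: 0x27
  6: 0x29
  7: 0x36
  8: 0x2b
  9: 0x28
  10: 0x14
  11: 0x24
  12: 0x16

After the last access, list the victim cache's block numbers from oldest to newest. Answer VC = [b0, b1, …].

VC = [22, 9, 13]

#0 0x29→b10/s2 MISS; vc=[]
#1 0x28→b10/s2 L1-HIT; vc=[]
#2 0x27→b9/s1 MISS; vc=[]
#3 0x5a→b22/s2 MISS; vc=[10]
#4 0x29→b10/s2 VC-HIT; vc=[22]
#5 0x27→b9/s1 L1-HIT; vc=[22]
#6 0x29→b10/s2 L1-HIT; vc=[22]
#7 0x36→b13/s1 MISS; vc=[22,9]
#8 0x2b→b10/s2 L1-HIT; vc=[22,9]
#9 0x28→b10/s2 L1-HIT; vc=[22,9]
#10 0x14→b5/s1 MISS; vc=[22,9,13]
#11 0x24→b9/s1 VC-HIT; vc=[22,5,13]
#12 0x16→b5/s1 VC-HIT; vc=[22,9,13]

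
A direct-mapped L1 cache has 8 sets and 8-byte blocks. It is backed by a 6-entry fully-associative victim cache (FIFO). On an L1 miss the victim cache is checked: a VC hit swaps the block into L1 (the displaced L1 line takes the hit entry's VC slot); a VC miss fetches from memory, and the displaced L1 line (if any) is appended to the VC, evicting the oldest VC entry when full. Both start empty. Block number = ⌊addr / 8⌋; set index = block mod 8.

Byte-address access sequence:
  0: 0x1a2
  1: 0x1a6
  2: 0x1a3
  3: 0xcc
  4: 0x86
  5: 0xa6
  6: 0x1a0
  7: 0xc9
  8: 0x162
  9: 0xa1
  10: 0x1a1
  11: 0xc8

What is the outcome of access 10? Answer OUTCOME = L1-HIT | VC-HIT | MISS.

#0 0x1a2→b52/s4 MISS; vc=[]
#1 0x1a6→b52/s4 L1-HIT; vc=[]
#2 0x1a3→b52/s4 L1-HIT; vc=[]
#3 0xcc→b25/s1 MISS; vc=[]
#4 0x86→b16/s0 MISS; vc=[]
#5 0xa6→b20/s4 MISS; vc=[52]
#6 0x1a0→b52/s4 VC-HIT; vc=[20]
#7 0xc9→b25/s1 L1-HIT; vc=[20]
#8 0x162→b44/s4 MISS; vc=[20,52]
#9 0xa1→b20/s4 VC-HIT; vc=[44,52]
#10 0x1a1→b52/s4 VC-HIT; vc=[44,20]
#11 0xc8→b25/s1 L1-HIT; vc=[44,20]

OUTCOME = VC-HIT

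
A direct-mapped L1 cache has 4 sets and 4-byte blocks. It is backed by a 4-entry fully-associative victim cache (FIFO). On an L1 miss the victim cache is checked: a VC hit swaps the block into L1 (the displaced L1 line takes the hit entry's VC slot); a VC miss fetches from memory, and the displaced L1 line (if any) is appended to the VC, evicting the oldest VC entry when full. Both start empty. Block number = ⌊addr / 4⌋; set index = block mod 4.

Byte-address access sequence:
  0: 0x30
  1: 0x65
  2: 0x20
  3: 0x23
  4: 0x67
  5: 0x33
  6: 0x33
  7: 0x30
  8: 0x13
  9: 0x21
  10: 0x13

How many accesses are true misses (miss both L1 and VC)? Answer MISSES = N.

#0 0x30→b12/s0 MISS; vc=[]
#1 0x65→b25/s1 MISS; vc=[]
#2 0x20→b8/s0 MISS; vc=[12]
#3 0x23→b8/s0 L1-HIT; vc=[12]
#4 0x67→b25/s1 L1-HIT; vc=[12]
#5 0x33→b12/s0 VC-HIT; vc=[8]
#6 0x33→b12/s0 L1-HIT; vc=[8]
#7 0x30→b12/s0 L1-HIT; vc=[8]
#8 0x13→b4/s0 MISS; vc=[8,12]
#9 0x21→b8/s0 VC-HIT; vc=[4,12]
#10 0x13→b4/s0 VC-HIT; vc=[8,12]

MISSES = 4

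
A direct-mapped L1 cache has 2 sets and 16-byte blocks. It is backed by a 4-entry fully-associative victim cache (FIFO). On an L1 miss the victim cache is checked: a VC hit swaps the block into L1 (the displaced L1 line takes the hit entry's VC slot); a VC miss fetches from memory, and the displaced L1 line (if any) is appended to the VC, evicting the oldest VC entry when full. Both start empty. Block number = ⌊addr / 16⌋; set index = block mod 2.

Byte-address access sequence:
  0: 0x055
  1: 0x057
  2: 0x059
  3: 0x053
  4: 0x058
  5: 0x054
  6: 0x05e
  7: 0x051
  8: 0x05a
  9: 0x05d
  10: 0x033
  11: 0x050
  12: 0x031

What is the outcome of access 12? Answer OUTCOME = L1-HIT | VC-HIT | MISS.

0: 0x55 (blk 5, set 1) → MISS  vc=[]
1: 0x57 (blk 5, set 1) → L1-HIT  vc=[]
2: 0x59 (blk 5, set 1) → L1-HIT  vc=[]
3: 0x53 (blk 5, set 1) → L1-HIT  vc=[]
4: 0x58 (blk 5, set 1) → L1-HIT  vc=[]
5: 0x54 (blk 5, set 1) → L1-HIT  vc=[]
6: 0x5e (blk 5, set 1) → L1-HIT  vc=[]
7: 0x51 (blk 5, set 1) → L1-HIT  vc=[]
8: 0x5a (blk 5, set 1) → L1-HIT  vc=[]
9: 0x5d (blk 5, set 1) → L1-HIT  vc=[]
10: 0x33 (blk 3, set 1) → MISS  vc=[5]
11: 0x50 (blk 5, set 1) → VC-HIT  vc=[3]
12: 0x31 (blk 3, set 1) → VC-HIT  vc=[5]

OUTCOME = VC-HIT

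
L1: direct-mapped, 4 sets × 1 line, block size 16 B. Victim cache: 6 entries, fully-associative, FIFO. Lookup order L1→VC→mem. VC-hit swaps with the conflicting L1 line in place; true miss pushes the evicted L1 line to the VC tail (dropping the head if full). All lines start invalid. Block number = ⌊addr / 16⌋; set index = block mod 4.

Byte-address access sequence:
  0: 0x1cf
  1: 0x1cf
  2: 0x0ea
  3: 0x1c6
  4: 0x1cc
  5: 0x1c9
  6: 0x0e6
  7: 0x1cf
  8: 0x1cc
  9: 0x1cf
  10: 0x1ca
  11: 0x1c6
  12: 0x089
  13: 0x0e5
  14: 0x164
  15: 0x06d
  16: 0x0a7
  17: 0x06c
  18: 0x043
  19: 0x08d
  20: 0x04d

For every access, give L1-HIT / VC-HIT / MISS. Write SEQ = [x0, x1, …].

SEQ = [MISS, L1-HIT, MISS, L1-HIT, L1-HIT, L1-HIT, L1-HIT, L1-HIT, L1-HIT, L1-HIT, L1-HIT, L1-HIT, MISS, L1-HIT, MISS, MISS, MISS, VC-HIT, MISS, VC-HIT, VC-HIT]

0: 0x1cf (blk 28, set 0) → MISS  vc=[]
1: 0x1cf (blk 28, set 0) → L1-HIT  vc=[]
2: 0xea (blk 14, set 2) → MISS  vc=[]
3: 0x1c6 (blk 28, set 0) → L1-HIT  vc=[]
4: 0x1cc (blk 28, set 0) → L1-HIT  vc=[]
5: 0x1c9 (blk 28, set 0) → L1-HIT  vc=[]
6: 0xe6 (blk 14, set 2) → L1-HIT  vc=[]
7: 0x1cf (blk 28, set 0) → L1-HIT  vc=[]
8: 0x1cc (blk 28, set 0) → L1-HIT  vc=[]
9: 0x1cf (blk 28, set 0) → L1-HIT  vc=[]
10: 0x1ca (blk 28, set 0) → L1-HIT  vc=[]
11: 0x1c6 (blk 28, set 0) → L1-HIT  vc=[]
12: 0x89 (blk 8, set 0) → MISS  vc=[28]
13: 0xe5 (blk 14, set 2) → L1-HIT  vc=[28]
14: 0x164 (blk 22, set 2) → MISS  vc=[28, 14]
15: 0x6d (blk 6, set 2) → MISS  vc=[28, 14, 22]
16: 0xa7 (blk 10, set 2) → MISS  vc=[28, 14, 22, 6]
17: 0x6c (blk 6, set 2) → VC-HIT  vc=[28, 14, 22, 10]
18: 0x43 (blk 4, set 0) → MISS  vc=[28, 14, 22, 10, 8]
19: 0x8d (blk 8, set 0) → VC-HIT  vc=[28, 14, 22, 10, 4]
20: 0x4d (blk 4, set 0) → VC-HIT  vc=[28, 14, 22, 10, 8]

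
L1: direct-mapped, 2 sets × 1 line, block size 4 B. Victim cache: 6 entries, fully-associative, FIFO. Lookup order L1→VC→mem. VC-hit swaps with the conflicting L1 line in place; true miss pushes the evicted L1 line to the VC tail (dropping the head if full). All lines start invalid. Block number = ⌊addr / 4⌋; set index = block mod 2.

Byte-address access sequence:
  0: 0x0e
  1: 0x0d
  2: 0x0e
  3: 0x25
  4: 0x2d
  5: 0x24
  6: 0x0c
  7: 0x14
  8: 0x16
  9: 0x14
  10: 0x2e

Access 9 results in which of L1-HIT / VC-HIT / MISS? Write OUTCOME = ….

0: 0xe (blk 3, set 1) → MISS  vc=[]
1: 0xd (blk 3, set 1) → L1-HIT  vc=[]
2: 0xe (blk 3, set 1) → L1-HIT  vc=[]
3: 0x25 (blk 9, set 1) → MISS  vc=[3]
4: 0x2d (blk 11, set 1) → MISS  vc=[3, 9]
5: 0x24 (blk 9, set 1) → VC-HIT  vc=[3, 11]
6: 0xc (blk 3, set 1) → VC-HIT  vc=[9, 11]
7: 0x14 (blk 5, set 1) → MISS  vc=[9, 11, 3]
8: 0x16 (blk 5, set 1) → L1-HIT  vc=[9, 11, 3]
9: 0x14 (blk 5, set 1) → L1-HIT  vc=[9, 11, 3]
10: 0x2e (blk 11, set 1) → VC-HIT  vc=[9, 5, 3]

OUTCOME = L1-HIT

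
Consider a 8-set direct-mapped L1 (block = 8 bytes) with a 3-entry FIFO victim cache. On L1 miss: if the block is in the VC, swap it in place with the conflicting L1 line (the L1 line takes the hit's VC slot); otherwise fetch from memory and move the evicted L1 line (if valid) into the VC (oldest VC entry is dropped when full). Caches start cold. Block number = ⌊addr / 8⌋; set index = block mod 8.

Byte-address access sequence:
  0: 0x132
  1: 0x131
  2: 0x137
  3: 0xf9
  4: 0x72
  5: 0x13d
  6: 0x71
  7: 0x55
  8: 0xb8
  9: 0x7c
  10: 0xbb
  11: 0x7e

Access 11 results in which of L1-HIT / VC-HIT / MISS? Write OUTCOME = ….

OUTCOME = VC-HIT

#0 0x132→b38/s6 MISS; vc=[]
#1 0x131→b38/s6 L1-HIT; vc=[]
#2 0x137→b38/s6 L1-HIT; vc=[]
#3 0xf9→b31/s7 MISS; vc=[]
#4 0x72→b14/s6 MISS; vc=[38]
#5 0x13d→b39/s7 MISS; vc=[38,31]
#6 0x71→b14/s6 L1-HIT; vc=[38,31]
#7 0x55→b10/s2 MISS; vc=[38,31]
#8 0xb8→b23/s7 MISS; vc=[38,31,39]
#9 0x7c→b15/s7 MISS; vc=[31,39,23]
#10 0xbb→b23/s7 VC-HIT; vc=[31,39,15]
#11 0x7e→b15/s7 VC-HIT; vc=[31,39,23]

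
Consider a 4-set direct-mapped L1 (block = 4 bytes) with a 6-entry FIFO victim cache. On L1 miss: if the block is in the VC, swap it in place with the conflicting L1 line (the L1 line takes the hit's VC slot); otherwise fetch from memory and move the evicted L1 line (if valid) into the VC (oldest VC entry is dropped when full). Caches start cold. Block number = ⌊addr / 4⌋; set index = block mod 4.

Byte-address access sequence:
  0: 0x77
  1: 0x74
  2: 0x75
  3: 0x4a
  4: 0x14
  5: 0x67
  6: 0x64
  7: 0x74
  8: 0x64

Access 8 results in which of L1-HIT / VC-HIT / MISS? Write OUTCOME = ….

OUTCOME = VC-HIT

  [0] addr=0x77 blk=29 s=1: MISS | VC []
  [1] addr=0x74 blk=29 s=1: L1-HIT | VC []
  [2] addr=0x75 blk=29 s=1: L1-HIT | VC []
  [3] addr=0x4a blk=18 s=2: MISS | VC []
  [4] addr=0x14 blk=5 s=1: MISS | VC [29]
  [5] addr=0x67 blk=25 s=1: MISS | VC [29, 5]
  [6] addr=0x64 blk=25 s=1: L1-HIT | VC [29, 5]
  [7] addr=0x74 blk=29 s=1: VC-HIT | VC [25, 5]
  [8] addr=0x64 blk=25 s=1: VC-HIT | VC [29, 5]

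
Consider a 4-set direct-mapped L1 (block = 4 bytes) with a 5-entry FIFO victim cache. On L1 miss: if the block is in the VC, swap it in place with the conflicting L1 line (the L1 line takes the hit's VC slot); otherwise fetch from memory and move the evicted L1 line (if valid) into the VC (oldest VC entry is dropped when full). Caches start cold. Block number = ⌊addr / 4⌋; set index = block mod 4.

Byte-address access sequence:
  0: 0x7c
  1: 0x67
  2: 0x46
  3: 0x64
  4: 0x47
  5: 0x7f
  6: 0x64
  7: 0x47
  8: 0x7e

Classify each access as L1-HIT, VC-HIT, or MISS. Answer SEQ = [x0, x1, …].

#0 0x7c→b31/s3 MISS; vc=[]
#1 0x67→b25/s1 MISS; vc=[]
#2 0x46→b17/s1 MISS; vc=[25]
#3 0x64→b25/s1 VC-HIT; vc=[17]
#4 0x47→b17/s1 VC-HIT; vc=[25]
#5 0x7f→b31/s3 L1-HIT; vc=[25]
#6 0x64→b25/s1 VC-HIT; vc=[17]
#7 0x47→b17/s1 VC-HIT; vc=[25]
#8 0x7e→b31/s3 L1-HIT; vc=[25]

SEQ = [MISS, MISS, MISS, VC-HIT, VC-HIT, L1-HIT, VC-HIT, VC-HIT, L1-HIT]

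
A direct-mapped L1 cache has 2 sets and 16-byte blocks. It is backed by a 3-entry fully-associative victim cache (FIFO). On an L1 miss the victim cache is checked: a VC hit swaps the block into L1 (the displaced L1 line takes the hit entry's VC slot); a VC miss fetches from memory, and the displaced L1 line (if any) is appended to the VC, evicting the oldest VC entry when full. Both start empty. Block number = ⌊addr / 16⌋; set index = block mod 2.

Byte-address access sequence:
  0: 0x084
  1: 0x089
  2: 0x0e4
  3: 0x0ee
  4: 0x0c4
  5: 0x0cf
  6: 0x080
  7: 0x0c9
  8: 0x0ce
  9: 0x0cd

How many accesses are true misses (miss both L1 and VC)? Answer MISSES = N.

0: 0x84 (blk 8, set 0) → MISS  vc=[]
1: 0x89 (blk 8, set 0) → L1-HIT  vc=[]
2: 0xe4 (blk 14, set 0) → MISS  vc=[8]
3: 0xee (blk 14, set 0) → L1-HIT  vc=[8]
4: 0xc4 (blk 12, set 0) → MISS  vc=[8, 14]
5: 0xcf (blk 12, set 0) → L1-HIT  vc=[8, 14]
6: 0x80 (blk 8, set 0) → VC-HIT  vc=[12, 14]
7: 0xc9 (blk 12, set 0) → VC-HIT  vc=[8, 14]
8: 0xce (blk 12, set 0) → L1-HIT  vc=[8, 14]
9: 0xcd (blk 12, set 0) → L1-HIT  vc=[8, 14]

MISSES = 3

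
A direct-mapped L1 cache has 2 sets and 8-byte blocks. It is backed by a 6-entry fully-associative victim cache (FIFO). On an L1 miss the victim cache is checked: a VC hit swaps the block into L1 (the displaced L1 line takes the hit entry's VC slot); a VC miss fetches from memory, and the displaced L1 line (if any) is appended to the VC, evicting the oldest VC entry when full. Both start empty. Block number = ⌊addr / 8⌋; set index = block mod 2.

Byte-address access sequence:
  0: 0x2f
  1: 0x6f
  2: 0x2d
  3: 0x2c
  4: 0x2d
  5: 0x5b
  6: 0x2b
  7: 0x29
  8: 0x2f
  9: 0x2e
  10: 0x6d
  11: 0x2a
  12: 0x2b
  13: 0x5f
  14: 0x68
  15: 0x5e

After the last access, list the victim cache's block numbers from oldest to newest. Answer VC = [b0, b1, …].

  [0] addr=0x2f blk=5 s=1: MISS | VC []
  [1] addr=0x6f blk=13 s=1: MISS | VC [5]
  [2] addr=0x2d blk=5 s=1: VC-HIT | VC [13]
  [3] addr=0x2c blk=5 s=1: L1-HIT | VC [13]
  [4] addr=0x2d blk=5 s=1: L1-HIT | VC [13]
  [5] addr=0x5b blk=11 s=1: MISS | VC [13, 5]
  [6] addr=0x2b blk=5 s=1: VC-HIT | VC [13, 11]
  [7] addr=0x29 blk=5 s=1: L1-HIT | VC [13, 11]
  [8] addr=0x2f blk=5 s=1: L1-HIT | VC [13, 11]
  [9] addr=0x2e blk=5 s=1: L1-HIT | VC [13, 11]
  [10] addr=0x6d blk=13 s=1: VC-HIT | VC [5, 11]
  [11] addr=0x2a blk=5 s=1: VC-HIT | VC [13, 11]
  [12] addr=0x2b blk=5 s=1: L1-HIT | VC [13, 11]
  [13] addr=0x5f blk=11 s=1: VC-HIT | VC [13, 5]
  [14] addr=0x68 blk=13 s=1: VC-HIT | VC [11, 5]
  [15] addr=0x5e blk=11 s=1: VC-HIT | VC [13, 5]

VC = [13, 5]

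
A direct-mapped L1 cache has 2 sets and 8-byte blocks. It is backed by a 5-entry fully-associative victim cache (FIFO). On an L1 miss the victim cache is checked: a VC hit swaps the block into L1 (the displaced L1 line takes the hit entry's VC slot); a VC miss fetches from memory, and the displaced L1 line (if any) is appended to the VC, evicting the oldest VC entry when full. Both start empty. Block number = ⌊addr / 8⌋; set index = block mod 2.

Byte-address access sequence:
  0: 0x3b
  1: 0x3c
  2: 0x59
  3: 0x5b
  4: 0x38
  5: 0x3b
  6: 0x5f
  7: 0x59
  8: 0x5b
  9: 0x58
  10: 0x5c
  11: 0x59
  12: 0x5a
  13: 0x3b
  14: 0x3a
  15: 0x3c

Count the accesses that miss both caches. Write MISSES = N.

  [0] addr=0x3b blk=7 s=1: MISS | VC []
  [1] addr=0x3c blk=7 s=1: L1-HIT | VC []
  [2] addr=0x59 blk=11 s=1: MISS | VC [7]
  [3] addr=0x5b blk=11 s=1: L1-HIT | VC [7]
  [4] addr=0x38 blk=7 s=1: VC-HIT | VC [11]
  [5] addr=0x3b blk=7 s=1: L1-HIT | VC [11]
  [6] addr=0x5f blk=11 s=1: VC-HIT | VC [7]
  [7] addr=0x59 blk=11 s=1: L1-HIT | VC [7]
  [8] addr=0x5b blk=11 s=1: L1-HIT | VC [7]
  [9] addr=0x58 blk=11 s=1: L1-HIT | VC [7]
  [10] addr=0x5c blk=11 s=1: L1-HIT | VC [7]
  [11] addr=0x59 blk=11 s=1: L1-HIT | VC [7]
  [12] addr=0x5a blk=11 s=1: L1-HIT | VC [7]
  [13] addr=0x3b blk=7 s=1: VC-HIT | VC [11]
  [14] addr=0x3a blk=7 s=1: L1-HIT | VC [11]
  [15] addr=0x3c blk=7 s=1: L1-HIT | VC [11]

MISSES = 2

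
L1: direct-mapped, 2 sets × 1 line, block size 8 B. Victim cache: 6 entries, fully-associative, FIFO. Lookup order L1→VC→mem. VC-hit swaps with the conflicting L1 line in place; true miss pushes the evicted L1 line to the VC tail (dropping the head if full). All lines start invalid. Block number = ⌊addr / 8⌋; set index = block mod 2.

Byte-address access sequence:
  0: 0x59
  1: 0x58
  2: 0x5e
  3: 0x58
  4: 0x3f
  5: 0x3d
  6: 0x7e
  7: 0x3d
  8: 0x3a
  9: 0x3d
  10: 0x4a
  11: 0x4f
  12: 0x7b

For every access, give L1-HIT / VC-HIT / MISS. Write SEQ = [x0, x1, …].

0: 0x59 (blk 11, set 1) → MISS  vc=[]
1: 0x58 (blk 11, set 1) → L1-HIT  vc=[]
2: 0x5e (blk 11, set 1) → L1-HIT  vc=[]
3: 0x58 (blk 11, set 1) → L1-HIT  vc=[]
4: 0x3f (blk 7, set 1) → MISS  vc=[11]
5: 0x3d (blk 7, set 1) → L1-HIT  vc=[11]
6: 0x7e (blk 15, set 1) → MISS  vc=[11, 7]
7: 0x3d (blk 7, set 1) → VC-HIT  vc=[11, 15]
8: 0x3a (blk 7, set 1) → L1-HIT  vc=[11, 15]
9: 0x3d (blk 7, set 1) → L1-HIT  vc=[11, 15]
10: 0x4a (blk 9, set 1) → MISS  vc=[11, 15, 7]
11: 0x4f (blk 9, set 1) → L1-HIT  vc=[11, 15, 7]
12: 0x7b (blk 15, set 1) → VC-HIT  vc=[11, 9, 7]

SEQ = [MISS, L1-HIT, L1-HIT, L1-HIT, MISS, L1-HIT, MISS, VC-HIT, L1-HIT, L1-HIT, MISS, L1-HIT, VC-HIT]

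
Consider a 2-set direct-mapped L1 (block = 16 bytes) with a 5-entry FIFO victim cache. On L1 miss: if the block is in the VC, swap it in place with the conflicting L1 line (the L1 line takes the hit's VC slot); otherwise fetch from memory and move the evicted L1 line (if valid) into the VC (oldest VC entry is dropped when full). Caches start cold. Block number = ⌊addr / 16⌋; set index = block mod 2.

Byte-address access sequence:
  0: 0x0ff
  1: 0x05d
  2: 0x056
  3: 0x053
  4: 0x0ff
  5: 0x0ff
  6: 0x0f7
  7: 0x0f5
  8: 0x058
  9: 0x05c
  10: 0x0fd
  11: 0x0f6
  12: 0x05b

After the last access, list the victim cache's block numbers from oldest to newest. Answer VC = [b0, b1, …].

VC = [15]

#0 0xff→b15/s1 MISS; vc=[]
#1 0x5d→b5/s1 MISS; vc=[15]
#2 0x56→b5/s1 L1-HIT; vc=[15]
#3 0x53→b5/s1 L1-HIT; vc=[15]
#4 0xff→b15/s1 VC-HIT; vc=[5]
#5 0xff→b15/s1 L1-HIT; vc=[5]
#6 0xf7→b15/s1 L1-HIT; vc=[5]
#7 0xf5→b15/s1 L1-HIT; vc=[5]
#8 0x58→b5/s1 VC-HIT; vc=[15]
#9 0x5c→b5/s1 L1-HIT; vc=[15]
#10 0xfd→b15/s1 VC-HIT; vc=[5]
#11 0xf6→b15/s1 L1-HIT; vc=[5]
#12 0x5b→b5/s1 VC-HIT; vc=[15]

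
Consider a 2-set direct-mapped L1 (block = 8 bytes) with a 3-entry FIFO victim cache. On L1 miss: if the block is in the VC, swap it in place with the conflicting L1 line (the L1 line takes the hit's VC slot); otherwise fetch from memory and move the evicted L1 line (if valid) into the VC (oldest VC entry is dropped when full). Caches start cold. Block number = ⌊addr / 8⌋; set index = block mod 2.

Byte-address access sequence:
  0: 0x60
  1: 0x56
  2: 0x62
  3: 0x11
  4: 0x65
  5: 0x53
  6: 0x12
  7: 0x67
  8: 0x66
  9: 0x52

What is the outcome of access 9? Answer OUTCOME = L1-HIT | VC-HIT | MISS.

#0 0x60→b12/s0 MISS; vc=[]
#1 0x56→b10/s0 MISS; vc=[12]
#2 0x62→b12/s0 VC-HIT; vc=[10]
#3 0x11→b2/s0 MISS; vc=[10,12]
#4 0x65→b12/s0 VC-HIT; vc=[10,2]
#5 0x53→b10/s0 VC-HIT; vc=[12,2]
#6 0x12→b2/s0 VC-HIT; vc=[12,10]
#7 0x67→b12/s0 VC-HIT; vc=[2,10]
#8 0x66→b12/s0 L1-HIT; vc=[2,10]
#9 0x52→b10/s0 VC-HIT; vc=[2,12]

OUTCOME = VC-HIT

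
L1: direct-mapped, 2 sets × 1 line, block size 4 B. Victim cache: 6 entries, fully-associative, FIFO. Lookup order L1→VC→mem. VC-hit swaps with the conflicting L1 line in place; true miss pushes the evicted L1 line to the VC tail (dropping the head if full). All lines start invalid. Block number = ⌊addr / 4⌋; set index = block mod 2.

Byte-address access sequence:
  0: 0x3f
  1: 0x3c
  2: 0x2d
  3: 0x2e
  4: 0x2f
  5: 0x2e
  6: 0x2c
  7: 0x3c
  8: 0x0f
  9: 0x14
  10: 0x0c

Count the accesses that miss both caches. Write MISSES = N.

0: 0x3f (blk 15, set 1) → MISS  vc=[]
1: 0x3c (blk 15, set 1) → L1-HIT  vc=[]
2: 0x2d (blk 11, set 1) → MISS  vc=[15]
3: 0x2e (blk 11, set 1) → L1-HIT  vc=[15]
4: 0x2f (blk 11, set 1) → L1-HIT  vc=[15]
5: 0x2e (blk 11, set 1) → L1-HIT  vc=[15]
6: 0x2c (blk 11, set 1) → L1-HIT  vc=[15]
7: 0x3c (blk 15, set 1) → VC-HIT  vc=[11]
8: 0xf (blk 3, set 1) → MISS  vc=[11, 15]
9: 0x14 (blk 5, set 1) → MISS  vc=[11, 15, 3]
10: 0xc (blk 3, set 1) → VC-HIT  vc=[11, 15, 5]

MISSES = 4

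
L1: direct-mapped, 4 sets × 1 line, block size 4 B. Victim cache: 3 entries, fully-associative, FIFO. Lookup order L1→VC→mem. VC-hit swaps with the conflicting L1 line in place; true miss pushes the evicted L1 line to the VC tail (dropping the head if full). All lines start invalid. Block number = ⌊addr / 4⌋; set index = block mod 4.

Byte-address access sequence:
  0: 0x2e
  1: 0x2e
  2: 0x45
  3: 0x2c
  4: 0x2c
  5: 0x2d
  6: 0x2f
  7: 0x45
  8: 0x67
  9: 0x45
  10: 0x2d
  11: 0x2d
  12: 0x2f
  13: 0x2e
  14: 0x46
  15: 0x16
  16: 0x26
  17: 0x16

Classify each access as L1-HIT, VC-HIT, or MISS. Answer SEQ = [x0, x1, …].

SEQ = [MISS, L1-HIT, MISS, L1-HIT, L1-HIT, L1-HIT, L1-HIT, L1-HIT, MISS, VC-HIT, L1-HIT, L1-HIT, L1-HIT, L1-HIT, L1-HIT, MISS, MISS, VC-HIT]

#0 0x2e→b11/s3 MISS; vc=[]
#1 0x2e→b11/s3 L1-HIT; vc=[]
#2 0x45→b17/s1 MISS; vc=[]
#3 0x2c→b11/s3 L1-HIT; vc=[]
#4 0x2c→b11/s3 L1-HIT; vc=[]
#5 0x2d→b11/s3 L1-HIT; vc=[]
#6 0x2f→b11/s3 L1-HIT; vc=[]
#7 0x45→b17/s1 L1-HIT; vc=[]
#8 0x67→b25/s1 MISS; vc=[17]
#9 0x45→b17/s1 VC-HIT; vc=[25]
#10 0x2d→b11/s3 L1-HIT; vc=[25]
#11 0x2d→b11/s3 L1-HIT; vc=[25]
#12 0x2f→b11/s3 L1-HIT; vc=[25]
#13 0x2e→b11/s3 L1-HIT; vc=[25]
#14 0x46→b17/s1 L1-HIT; vc=[25]
#15 0x16→b5/s1 MISS; vc=[25,17]
#16 0x26→b9/s1 MISS; vc=[25,17,5]
#17 0x16→b5/s1 VC-HIT; vc=[25,17,9]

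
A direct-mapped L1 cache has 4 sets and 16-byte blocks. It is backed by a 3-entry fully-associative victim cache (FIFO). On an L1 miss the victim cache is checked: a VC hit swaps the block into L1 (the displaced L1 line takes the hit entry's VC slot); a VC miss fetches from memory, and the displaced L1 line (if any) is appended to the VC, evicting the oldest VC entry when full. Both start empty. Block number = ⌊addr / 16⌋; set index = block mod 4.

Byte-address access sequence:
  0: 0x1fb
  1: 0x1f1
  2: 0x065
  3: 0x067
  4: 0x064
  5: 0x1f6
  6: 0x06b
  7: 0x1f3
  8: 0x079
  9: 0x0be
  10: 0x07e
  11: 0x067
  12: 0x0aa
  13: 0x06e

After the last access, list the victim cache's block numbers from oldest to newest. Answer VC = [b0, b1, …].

#0 0x1fb→b31/s3 MISS; vc=[]
#1 0x1f1→b31/s3 L1-HIT; vc=[]
#2 0x65→b6/s2 MISS; vc=[]
#3 0x67→b6/s2 L1-HIT; vc=[]
#4 0x64→b6/s2 L1-HIT; vc=[]
#5 0x1f6→b31/s3 L1-HIT; vc=[]
#6 0x6b→b6/s2 L1-HIT; vc=[]
#7 0x1f3→b31/s3 L1-HIT; vc=[]
#8 0x79→b7/s3 MISS; vc=[31]
#9 0xbe→b11/s3 MISS; vc=[31,7]
#10 0x7e→b7/s3 VC-HIT; vc=[31,11]
#11 0x67→b6/s2 L1-HIT; vc=[31,11]
#12 0xaa→b10/s2 MISS; vc=[31,11,6]
#13 0x6e→b6/s2 VC-HIT; vc=[31,11,10]

VC = [31, 11, 10]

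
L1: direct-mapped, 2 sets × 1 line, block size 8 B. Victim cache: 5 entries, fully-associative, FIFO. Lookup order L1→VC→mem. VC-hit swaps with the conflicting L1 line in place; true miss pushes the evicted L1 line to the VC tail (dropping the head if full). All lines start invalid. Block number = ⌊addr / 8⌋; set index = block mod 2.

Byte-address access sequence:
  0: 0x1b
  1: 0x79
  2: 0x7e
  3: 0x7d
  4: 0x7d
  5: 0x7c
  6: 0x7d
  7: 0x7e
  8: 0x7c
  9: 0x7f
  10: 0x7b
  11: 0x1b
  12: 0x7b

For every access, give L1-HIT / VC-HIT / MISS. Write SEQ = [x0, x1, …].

  [0] addr=0x1b blk=3 s=1: MISS | VC []
  [1] addr=0x79 blk=15 s=1: MISS | VC [3]
  [2] addr=0x7e blk=15 s=1: L1-HIT | VC [3]
  [3] addr=0x7d blk=15 s=1: L1-HIT | VC [3]
  [4] addr=0x7d blk=15 s=1: L1-HIT | VC [3]
  [5] addr=0x7c blk=15 s=1: L1-HIT | VC [3]
  [6] addr=0x7d blk=15 s=1: L1-HIT | VC [3]
  [7] addr=0x7e blk=15 s=1: L1-HIT | VC [3]
  [8] addr=0x7c blk=15 s=1: L1-HIT | VC [3]
  [9] addr=0x7f blk=15 s=1: L1-HIT | VC [3]
  [10] addr=0x7b blk=15 s=1: L1-HIT | VC [3]
  [11] addr=0x1b blk=3 s=1: VC-HIT | VC [15]
  [12] addr=0x7b blk=15 s=1: VC-HIT | VC [3]

SEQ = [MISS, MISS, L1-HIT, L1-HIT, L1-HIT, L1-HIT, L1-HIT, L1-HIT, L1-HIT, L1-HIT, L1-HIT, VC-HIT, VC-HIT]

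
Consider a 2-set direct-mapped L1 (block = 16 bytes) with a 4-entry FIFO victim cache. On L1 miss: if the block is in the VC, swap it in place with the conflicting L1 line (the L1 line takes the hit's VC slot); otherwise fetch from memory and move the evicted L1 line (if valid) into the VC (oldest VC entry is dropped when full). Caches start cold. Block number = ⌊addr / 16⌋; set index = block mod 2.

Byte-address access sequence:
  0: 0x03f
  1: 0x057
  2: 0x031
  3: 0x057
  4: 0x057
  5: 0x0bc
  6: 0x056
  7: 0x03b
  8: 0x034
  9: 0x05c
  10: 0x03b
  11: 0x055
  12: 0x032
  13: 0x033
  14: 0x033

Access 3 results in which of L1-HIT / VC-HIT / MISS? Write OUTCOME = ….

  [0] addr=0x3f blk=3 s=1: MISS | VC []
  [1] addr=0x57 blk=5 s=1: MISS | VC [3]
  [2] addr=0x31 blk=3 s=1: VC-HIT | VC [5]
  [3] addr=0x57 blk=5 s=1: VC-HIT | VC [3]
  [4] addr=0x57 blk=5 s=1: L1-HIT | VC [3]
  [5] addr=0xbc blk=11 s=1: MISS | VC [3, 5]
  [6] addr=0x56 blk=5 s=1: VC-HIT | VC [3, 11]
  [7] addr=0x3b blk=3 s=1: VC-HIT | VC [5, 11]
  [8] addr=0x34 blk=3 s=1: L1-HIT | VC [5, 11]
  [9] addr=0x5c blk=5 s=1: VC-HIT | VC [3, 11]
  [10] addr=0x3b blk=3 s=1: VC-HIT | VC [5, 11]
  [11] addr=0x55 blk=5 s=1: VC-HIT | VC [3, 11]
  [12] addr=0x32 blk=3 s=1: VC-HIT | VC [5, 11]
  [13] addr=0x33 blk=3 s=1: L1-HIT | VC [5, 11]
  [14] addr=0x33 blk=3 s=1: L1-HIT | VC [5, 11]

OUTCOME = VC-HIT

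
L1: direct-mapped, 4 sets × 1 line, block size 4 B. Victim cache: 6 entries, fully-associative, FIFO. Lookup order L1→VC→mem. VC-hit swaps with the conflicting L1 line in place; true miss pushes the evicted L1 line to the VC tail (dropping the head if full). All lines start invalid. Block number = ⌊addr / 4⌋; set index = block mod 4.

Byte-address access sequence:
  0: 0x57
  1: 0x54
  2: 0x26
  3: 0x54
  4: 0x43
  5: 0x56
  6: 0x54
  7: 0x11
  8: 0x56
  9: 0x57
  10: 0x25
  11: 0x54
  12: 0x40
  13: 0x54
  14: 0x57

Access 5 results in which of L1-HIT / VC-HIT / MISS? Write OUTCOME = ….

0: 0x57 (blk 21, set 1) → MISS  vc=[]
1: 0x54 (blk 21, set 1) → L1-HIT  vc=[]
2: 0x26 (blk 9, set 1) → MISS  vc=[21]
3: 0x54 (blk 21, set 1) → VC-HIT  vc=[9]
4: 0x43 (blk 16, set 0) → MISS  vc=[9]
5: 0x56 (blk 21, set 1) → L1-HIT  vc=[9]
6: 0x54 (blk 21, set 1) → L1-HIT  vc=[9]
7: 0x11 (blk 4, set 0) → MISS  vc=[9, 16]
8: 0x56 (blk 21, set 1) → L1-HIT  vc=[9, 16]
9: 0x57 (blk 21, set 1) → L1-HIT  vc=[9, 16]
10: 0x25 (blk 9, set 1) → VC-HIT  vc=[21, 16]
11: 0x54 (blk 21, set 1) → VC-HIT  vc=[9, 16]
12: 0x40 (blk 16, set 0) → VC-HIT  vc=[9, 4]
13: 0x54 (blk 21, set 1) → L1-HIT  vc=[9, 4]
14: 0x57 (blk 21, set 1) → L1-HIT  vc=[9, 4]

OUTCOME = L1-HIT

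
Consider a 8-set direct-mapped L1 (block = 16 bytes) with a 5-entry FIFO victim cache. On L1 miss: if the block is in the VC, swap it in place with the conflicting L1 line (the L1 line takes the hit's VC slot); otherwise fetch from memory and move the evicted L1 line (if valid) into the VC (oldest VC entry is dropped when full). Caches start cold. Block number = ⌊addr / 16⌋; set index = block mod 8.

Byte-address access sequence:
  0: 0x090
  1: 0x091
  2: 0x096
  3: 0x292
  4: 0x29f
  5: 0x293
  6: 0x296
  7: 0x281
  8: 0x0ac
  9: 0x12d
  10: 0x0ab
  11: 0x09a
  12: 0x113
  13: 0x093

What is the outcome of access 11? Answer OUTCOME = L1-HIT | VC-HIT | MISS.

#0 0x90→b9/s1 MISS; vc=[]
#1 0x91→b9/s1 L1-HIT; vc=[]
#2 0x96→b9/s1 L1-HIT; vc=[]
#3 0x292→b41/s1 MISS; vc=[9]
#4 0x29f→b41/s1 L1-HIT; vc=[9]
#5 0x293→b41/s1 L1-HIT; vc=[9]
#6 0x296→b41/s1 L1-HIT; vc=[9]
#7 0x281→b40/s0 MISS; vc=[9]
#8 0xac→b10/s2 MISS; vc=[9]
#9 0x12d→b18/s2 MISS; vc=[9,10]
#10 0xab→b10/s2 VC-HIT; vc=[9,18]
#11 0x9a→b9/s1 VC-HIT; vc=[41,18]
#12 0x113→b17/s1 MISS; vc=[41,18,9]
#13 0x93→b9/s1 VC-HIT; vc=[41,18,17]

OUTCOME = VC-HIT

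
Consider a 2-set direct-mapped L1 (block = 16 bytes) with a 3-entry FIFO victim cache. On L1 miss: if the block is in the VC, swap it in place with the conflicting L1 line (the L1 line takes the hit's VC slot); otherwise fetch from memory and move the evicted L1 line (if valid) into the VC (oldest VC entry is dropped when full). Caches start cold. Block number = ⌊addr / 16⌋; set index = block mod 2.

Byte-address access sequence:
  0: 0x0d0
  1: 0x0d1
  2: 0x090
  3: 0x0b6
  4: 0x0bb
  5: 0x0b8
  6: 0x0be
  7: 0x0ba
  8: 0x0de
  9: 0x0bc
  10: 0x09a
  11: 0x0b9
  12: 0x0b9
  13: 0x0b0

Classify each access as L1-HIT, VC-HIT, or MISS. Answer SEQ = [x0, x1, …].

SEQ = [MISS, L1-HIT, MISS, MISS, L1-HIT, L1-HIT, L1-HIT, L1-HIT, VC-HIT, VC-HIT, VC-HIT, VC-HIT, L1-HIT, L1-HIT]

  [0] addr=0xd0 blk=13 s=1: MISS | VC []
  [1] addr=0xd1 blk=13 s=1: L1-HIT | VC []
  [2] addr=0x90 blk=9 s=1: MISS | VC [13]
  [3] addr=0xb6 blk=11 s=1: MISS | VC [13, 9]
  [4] addr=0xbb blk=11 s=1: L1-HIT | VC [13, 9]
  [5] addr=0xb8 blk=11 s=1: L1-HIT | VC [13, 9]
  [6] addr=0xbe blk=11 s=1: L1-HIT | VC [13, 9]
  [7] addr=0xba blk=11 s=1: L1-HIT | VC [13, 9]
  [8] addr=0xde blk=13 s=1: VC-HIT | VC [11, 9]
  [9] addr=0xbc blk=11 s=1: VC-HIT | VC [13, 9]
  [10] addr=0x9a blk=9 s=1: VC-HIT | VC [13, 11]
  [11] addr=0xb9 blk=11 s=1: VC-HIT | VC [13, 9]
  [12] addr=0xb9 blk=11 s=1: L1-HIT | VC [13, 9]
  [13] addr=0xb0 blk=11 s=1: L1-HIT | VC [13, 9]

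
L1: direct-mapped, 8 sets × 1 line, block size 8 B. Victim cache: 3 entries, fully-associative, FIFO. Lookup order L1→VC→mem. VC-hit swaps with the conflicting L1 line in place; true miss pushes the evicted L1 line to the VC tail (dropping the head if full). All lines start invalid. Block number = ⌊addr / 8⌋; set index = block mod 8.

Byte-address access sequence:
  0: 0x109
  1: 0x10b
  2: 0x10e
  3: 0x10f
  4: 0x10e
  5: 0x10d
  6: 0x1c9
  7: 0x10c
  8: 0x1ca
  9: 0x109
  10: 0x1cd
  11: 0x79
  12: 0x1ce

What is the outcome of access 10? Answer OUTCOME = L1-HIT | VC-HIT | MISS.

#0 0x109→b33/s1 MISS; vc=[]
#1 0x10b→b33/s1 L1-HIT; vc=[]
#2 0x10e→b33/s1 L1-HIT; vc=[]
#3 0x10f→b33/s1 L1-HIT; vc=[]
#4 0x10e→b33/s1 L1-HIT; vc=[]
#5 0x10d→b33/s1 L1-HIT; vc=[]
#6 0x1c9→b57/s1 MISS; vc=[33]
#7 0x10c→b33/s1 VC-HIT; vc=[57]
#8 0x1ca→b57/s1 VC-HIT; vc=[33]
#9 0x109→b33/s1 VC-HIT; vc=[57]
#10 0x1cd→b57/s1 VC-HIT; vc=[33]
#11 0x79→b15/s7 MISS; vc=[33]
#12 0x1ce→b57/s1 L1-HIT; vc=[33]

OUTCOME = VC-HIT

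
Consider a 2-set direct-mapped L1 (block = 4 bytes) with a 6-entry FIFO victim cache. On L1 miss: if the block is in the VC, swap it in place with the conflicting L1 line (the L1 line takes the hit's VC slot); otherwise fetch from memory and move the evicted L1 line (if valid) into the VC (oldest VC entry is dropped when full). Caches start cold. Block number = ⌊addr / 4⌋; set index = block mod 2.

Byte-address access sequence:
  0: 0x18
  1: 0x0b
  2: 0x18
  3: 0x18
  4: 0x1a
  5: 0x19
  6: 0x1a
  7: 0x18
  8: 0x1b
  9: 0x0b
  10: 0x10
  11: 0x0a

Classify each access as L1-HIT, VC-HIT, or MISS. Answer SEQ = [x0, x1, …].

#0 0x18→b6/s0 MISS; vc=[]
#1 0xb→b2/s0 MISS; vc=[6]
#2 0x18→b6/s0 VC-HIT; vc=[2]
#3 0x18→b6/s0 L1-HIT; vc=[2]
#4 0x1a→b6/s0 L1-HIT; vc=[2]
#5 0x19→b6/s0 L1-HIT; vc=[2]
#6 0x1a→b6/s0 L1-HIT; vc=[2]
#7 0x18→b6/s0 L1-HIT; vc=[2]
#8 0x1b→b6/s0 L1-HIT; vc=[2]
#9 0xb→b2/s0 VC-HIT; vc=[6]
#10 0x10→b4/s0 MISS; vc=[6,2]
#11 0xa→b2/s0 VC-HIT; vc=[6,4]

SEQ = [MISS, MISS, VC-HIT, L1-HIT, L1-HIT, L1-HIT, L1-HIT, L1-HIT, L1-HIT, VC-HIT, MISS, VC-HIT]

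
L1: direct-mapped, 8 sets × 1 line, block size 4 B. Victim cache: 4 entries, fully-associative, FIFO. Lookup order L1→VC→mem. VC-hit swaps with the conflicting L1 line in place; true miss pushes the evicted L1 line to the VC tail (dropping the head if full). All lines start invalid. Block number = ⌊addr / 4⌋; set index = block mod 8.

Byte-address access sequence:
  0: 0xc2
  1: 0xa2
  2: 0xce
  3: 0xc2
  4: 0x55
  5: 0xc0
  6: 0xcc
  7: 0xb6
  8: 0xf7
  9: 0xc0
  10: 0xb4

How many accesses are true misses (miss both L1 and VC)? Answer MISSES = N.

MISSES = 6

0: 0xc2 (blk 48, set 0) → MISS  vc=[]
1: 0xa2 (blk 40, set 0) → MISS  vc=[48]
2: 0xce (blk 51, set 3) → MISS  vc=[48]
3: 0xc2 (blk 48, set 0) → VC-HIT  vc=[40]
4: 0x55 (blk 21, set 5) → MISS  vc=[40]
5: 0xc0 (blk 48, set 0) → L1-HIT  vc=[40]
6: 0xcc (blk 51, set 3) → L1-HIT  vc=[40]
7: 0xb6 (blk 45, set 5) → MISS  vc=[40, 21]
8: 0xf7 (blk 61, set 5) → MISS  vc=[40, 21, 45]
9: 0xc0 (blk 48, set 0) → L1-HIT  vc=[40, 21, 45]
10: 0xb4 (blk 45, set 5) → VC-HIT  vc=[40, 21, 61]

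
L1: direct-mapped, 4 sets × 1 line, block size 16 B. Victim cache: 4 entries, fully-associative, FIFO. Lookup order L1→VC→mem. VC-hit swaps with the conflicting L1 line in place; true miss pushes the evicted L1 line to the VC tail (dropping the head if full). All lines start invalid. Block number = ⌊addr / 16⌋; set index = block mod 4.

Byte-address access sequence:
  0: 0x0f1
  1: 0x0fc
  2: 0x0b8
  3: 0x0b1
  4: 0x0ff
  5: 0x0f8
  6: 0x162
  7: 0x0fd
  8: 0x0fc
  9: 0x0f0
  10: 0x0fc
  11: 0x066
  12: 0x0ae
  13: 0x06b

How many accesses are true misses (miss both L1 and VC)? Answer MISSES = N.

  [0] addr=0xf1 blk=15 s=3: MISS | VC []
  [1] addr=0xfc blk=15 s=3: L1-HIT | VC []
  [2] addr=0xb8 blk=11 s=3: MISS | VC [15]
  [3] addr=0xb1 blk=11 s=3: L1-HIT | VC [15]
  [4] addr=0xff blk=15 s=3: VC-HIT | VC [11]
  [5] addr=0xf8 blk=15 s=3: L1-HIT | VC [11]
  [6] addr=0x162 blk=22 s=2: MISS | VC [11]
  [7] addr=0xfd blk=15 s=3: L1-HIT | VC [11]
  [8] addr=0xfc blk=15 s=3: L1-HIT | VC [11]
  [9] addr=0xf0 blk=15 s=3: L1-HIT | VC [11]
  [10] addr=0xfc blk=15 s=3: L1-HIT | VC [11]
  [11] addr=0x66 blk=6 s=2: MISS | VC [11, 22]
  [12] addr=0xae blk=10 s=2: MISS | VC [11, 22, 6]
  [13] addr=0x6b blk=6 s=2: VC-HIT | VC [11, 22, 10]

MISSES = 5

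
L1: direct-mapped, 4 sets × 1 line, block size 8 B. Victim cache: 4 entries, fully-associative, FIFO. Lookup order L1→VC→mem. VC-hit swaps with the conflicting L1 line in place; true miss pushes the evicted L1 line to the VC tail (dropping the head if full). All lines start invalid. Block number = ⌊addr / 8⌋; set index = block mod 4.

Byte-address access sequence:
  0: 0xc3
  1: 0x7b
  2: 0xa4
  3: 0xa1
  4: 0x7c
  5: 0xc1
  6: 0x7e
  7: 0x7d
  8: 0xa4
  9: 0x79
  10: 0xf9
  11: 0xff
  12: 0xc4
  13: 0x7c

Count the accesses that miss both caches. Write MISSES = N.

#0 0xc3→b24/s0 MISS; vc=[]
#1 0x7b→b15/s3 MISS; vc=[]
#2 0xa4→b20/s0 MISS; vc=[24]
#3 0xa1→b20/s0 L1-HIT; vc=[24]
#4 0x7c→b15/s3 L1-HIT; vc=[24]
#5 0xc1→b24/s0 VC-HIT; vc=[20]
#6 0x7e→b15/s3 L1-HIT; vc=[20]
#7 0x7d→b15/s3 L1-HIT; vc=[20]
#8 0xa4→b20/s0 VC-HIT; vc=[24]
#9 0x79→b15/s3 L1-HIT; vc=[24]
#10 0xf9→b31/s3 MISS; vc=[24,15]
#11 0xff→b31/s3 L1-HIT; vc=[24,15]
#12 0xc4→b24/s0 VC-HIT; vc=[20,15]
#13 0x7c→b15/s3 VC-HIT; vc=[20,31]

MISSES = 4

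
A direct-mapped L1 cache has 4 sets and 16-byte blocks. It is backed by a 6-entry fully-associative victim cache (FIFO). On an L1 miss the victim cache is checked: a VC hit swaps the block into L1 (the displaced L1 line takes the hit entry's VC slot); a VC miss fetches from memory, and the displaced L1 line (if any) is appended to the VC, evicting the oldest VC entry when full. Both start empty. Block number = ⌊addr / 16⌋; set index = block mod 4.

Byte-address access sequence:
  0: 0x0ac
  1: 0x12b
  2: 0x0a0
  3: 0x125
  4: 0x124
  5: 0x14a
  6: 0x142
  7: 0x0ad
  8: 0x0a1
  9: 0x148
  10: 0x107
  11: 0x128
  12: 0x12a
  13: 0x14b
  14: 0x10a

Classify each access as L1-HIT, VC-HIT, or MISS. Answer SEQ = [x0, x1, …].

0: 0xac (blk 10, set 2) → MISS  vc=[]
1: 0x12b (blk 18, set 2) → MISS  vc=[10]
2: 0xa0 (blk 10, set 2) → VC-HIT  vc=[18]
3: 0x125 (blk 18, set 2) → VC-HIT  vc=[10]
4: 0x124 (blk 18, set 2) → L1-HIT  vc=[10]
5: 0x14a (blk 20, set 0) → MISS  vc=[10]
6: 0x142 (blk 20, set 0) → L1-HIT  vc=[10]
7: 0xad (blk 10, set 2) → VC-HIT  vc=[18]
8: 0xa1 (blk 10, set 2) → L1-HIT  vc=[18]
9: 0x148 (blk 20, set 0) → L1-HIT  vc=[18]
10: 0x107 (blk 16, set 0) → MISS  vc=[18, 20]
11: 0x128 (blk 18, set 2) → VC-HIT  vc=[10, 20]
12: 0x12a (blk 18, set 2) → L1-HIT  vc=[10, 20]
13: 0x14b (blk 20, set 0) → VC-HIT  vc=[10, 16]
14: 0x10a (blk 16, set 0) → VC-HIT  vc=[10, 20]

SEQ = [MISS, MISS, VC-HIT, VC-HIT, L1-HIT, MISS, L1-HIT, VC-HIT, L1-HIT, L1-HIT, MISS, VC-HIT, L1-HIT, VC-HIT, VC-HIT]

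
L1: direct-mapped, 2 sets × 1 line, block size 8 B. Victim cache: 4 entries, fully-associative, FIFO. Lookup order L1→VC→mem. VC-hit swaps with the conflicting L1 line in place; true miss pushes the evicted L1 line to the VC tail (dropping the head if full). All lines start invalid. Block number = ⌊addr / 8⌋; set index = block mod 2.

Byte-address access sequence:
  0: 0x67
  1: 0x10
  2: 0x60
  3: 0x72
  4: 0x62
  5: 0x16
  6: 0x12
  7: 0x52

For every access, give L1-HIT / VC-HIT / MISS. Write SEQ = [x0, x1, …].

0: 0x67 (blk 12, set 0) → MISS  vc=[]
1: 0x10 (blk 2, set 0) → MISS  vc=[12]
2: 0x60 (blk 12, set 0) → VC-HIT  vc=[2]
3: 0x72 (blk 14, set 0) → MISS  vc=[2, 12]
4: 0x62 (blk 12, set 0) → VC-HIT  vc=[2, 14]
5: 0x16 (blk 2, set 0) → VC-HIT  vc=[12, 14]
6: 0x12 (blk 2, set 0) → L1-HIT  vc=[12, 14]
7: 0x52 (blk 10, set 0) → MISS  vc=[12, 14, 2]

SEQ = [MISS, MISS, VC-HIT, MISS, VC-HIT, VC-HIT, L1-HIT, MISS]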